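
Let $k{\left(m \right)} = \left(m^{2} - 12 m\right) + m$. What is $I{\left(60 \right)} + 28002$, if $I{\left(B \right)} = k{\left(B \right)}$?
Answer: $30942$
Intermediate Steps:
$k{\left(m \right)} = m^{2} - 11 m$
$I{\left(B \right)} = B \left(-11 + B\right)$
$I{\left(60 \right)} + 28002 = 60 \left(-11 + 60\right) + 28002 = 60 \cdot 49 + 28002 = 2940 + 28002 = 30942$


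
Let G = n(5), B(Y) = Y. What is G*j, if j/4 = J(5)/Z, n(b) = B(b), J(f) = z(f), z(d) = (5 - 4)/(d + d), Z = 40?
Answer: 1/20 ≈ 0.050000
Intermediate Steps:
z(d) = 1/(2*d)
J(f) = 1/(2*f)
n(b) = b
G = 5
j = 1/100 (j = 4*(((½)/5)/40) = 4*(((½)*(⅕))*(1/40)) = 4*((⅒)*(1/40)) = 4*(1/400) = 1/100 ≈ 0.010000)
G*j = 5*(1/100) = 1/20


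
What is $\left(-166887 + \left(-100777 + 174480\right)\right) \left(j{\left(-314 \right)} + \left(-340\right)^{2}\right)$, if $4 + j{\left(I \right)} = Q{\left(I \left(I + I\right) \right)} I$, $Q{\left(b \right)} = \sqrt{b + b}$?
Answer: $7603441664$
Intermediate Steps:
$Q{\left(b \right)} = \sqrt{2} \sqrt{b}$ ($Q{\left(b \right)} = \sqrt{2 b} = \sqrt{2} \sqrt{b}$)
$j{\left(I \right)} = -4 + 2 I \sqrt{I^{2}}$ ($j{\left(I \right)} = -4 + \sqrt{2} \sqrt{I \left(I + I\right)} I = -4 + \sqrt{2} \sqrt{I 2 I} I = -4 + \sqrt{2} \sqrt{2 I^{2}} I = -4 + \sqrt{2} \sqrt{2} \sqrt{I^{2}} I = -4 + 2 \sqrt{I^{2}} I = -4 + 2 I \sqrt{I^{2}}$)
$\left(-166887 + \left(-100777 + 174480\right)\right) \left(j{\left(-314 \right)} + \left(-340\right)^{2}\right) = \left(-166887 + \left(-100777 + 174480\right)\right) \left(\left(-4 + 2 \left(-314\right) \sqrt{\left(-314\right)^{2}}\right) + \left(-340\right)^{2}\right) = \left(-166887 + 73703\right) \left(\left(-4 + 2 \left(-314\right) \sqrt{98596}\right) + 115600\right) = - 93184 \left(\left(-4 + 2 \left(-314\right) 314\right) + 115600\right) = - 93184 \left(\left(-4 - 197192\right) + 115600\right) = - 93184 \left(-197196 + 115600\right) = \left(-93184\right) \left(-81596\right) = 7603441664$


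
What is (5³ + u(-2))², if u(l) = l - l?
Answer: 15625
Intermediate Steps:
u(l) = 0
(5³ + u(-2))² = (5³ + 0)² = (125 + 0)² = 125² = 15625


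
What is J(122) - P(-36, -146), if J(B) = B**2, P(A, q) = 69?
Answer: 14815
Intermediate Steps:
J(122) - P(-36, -146) = 122**2 - 1*69 = 14884 - 69 = 14815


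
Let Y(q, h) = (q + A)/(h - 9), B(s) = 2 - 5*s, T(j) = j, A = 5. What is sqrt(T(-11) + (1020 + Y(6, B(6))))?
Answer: sqrt(1380914)/37 ≈ 31.760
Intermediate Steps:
Y(q, h) = (5 + q)/(-9 + h) (Y(q, h) = (q + 5)/(h - 9) = (5 + q)/(-9 + h))
sqrt(T(-11) + (1020 + Y(6, B(6)))) = sqrt(-11 + (1020 + (5 + 6)/(-9 + (2 - 5*6)))) = sqrt(-11 + (1020 + 11/(-9 + (2 - 30)))) = sqrt(-11 + (1020 + 11/(-9 - 28))) = sqrt(-11 + (1020 + 11/(-37))) = sqrt(-11 + (1020 - 1/37*11)) = sqrt(-11 + (1020 - 11/37)) = sqrt(-11 + 37729/37) = sqrt(37322/37) = sqrt(1380914)/37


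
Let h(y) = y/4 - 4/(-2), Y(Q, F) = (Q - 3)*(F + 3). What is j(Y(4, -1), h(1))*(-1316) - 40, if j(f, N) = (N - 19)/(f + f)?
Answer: 21883/4 ≈ 5470.8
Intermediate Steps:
Y(Q, F) = (-3 + Q)*(3 + F)
h(y) = 2 + y/4 (h(y) = y*(¼) - 4*(-½) = y/4 + 2 = 2 + y/4)
j(f, N) = (-19 + N)/(2*f) (j(f, N) = (-19 + N)/((2*f)) = (-19 + N)*(1/(2*f)) = (-19 + N)/(2*f))
j(Y(4, -1), h(1))*(-1316) - 40 = ((-19 + (2 + (¼)*1))/(2*(-9 - 3*(-1) + 3*4 - 1*4)))*(-1316) - 40 = ((-19 + (2 + ¼))/(2*(-9 + 3 + 12 - 4)))*(-1316) - 40 = ((½)*(-19 + 9/4)/2)*(-1316) - 40 = ((½)*(½)*(-67/4))*(-1316) - 40 = -67/16*(-1316) - 40 = 22043/4 - 40 = 21883/4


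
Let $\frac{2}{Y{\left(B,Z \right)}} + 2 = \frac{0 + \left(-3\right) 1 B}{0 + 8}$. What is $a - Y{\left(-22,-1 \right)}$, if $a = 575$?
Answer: $\frac{14367}{25} \approx 574.68$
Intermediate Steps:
$Y{\left(B,Z \right)} = \frac{2}{-2 - \frac{3 B}{8}}$ ($Y{\left(B,Z \right)} = \frac{2}{-2 + \frac{0 + \left(-3\right) 1 B}{0 + 8}} = \frac{2}{-2 + \frac{0 - 3 B}{8}} = \frac{2}{-2 + - 3 B \frac{1}{8}} = \frac{2}{-2 - \frac{3 B}{8}}$)
$a - Y{\left(-22,-1 \right)} = 575 - - \frac{16}{16 + 3 \left(-22\right)} = 575 - - \frac{16}{16 - 66} = 575 - - \frac{16}{-50} = 575 - \left(-16\right) \left(- \frac{1}{50}\right) = 575 - \frac{8}{25} = \frac{14367}{25}$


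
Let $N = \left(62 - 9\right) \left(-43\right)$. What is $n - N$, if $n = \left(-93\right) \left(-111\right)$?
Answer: $12602$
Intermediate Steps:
$N = -2279$ ($N = 53 \left(-43\right) = -2279$)
$n = 10323$
$n - N = 10323 - -2279 = 10323 + 2279 = 12602$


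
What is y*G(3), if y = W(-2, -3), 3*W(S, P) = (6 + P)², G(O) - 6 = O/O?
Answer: 21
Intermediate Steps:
G(O) = 7 (G(O) = 6 + O/O = 6 + 1 = 7)
W(S, P) = (6 + P)²/3
y = 3 (y = (6 - 3)²/3 = (⅓)*3² = (⅓)*9 = 3)
y*G(3) = 3*7 = 21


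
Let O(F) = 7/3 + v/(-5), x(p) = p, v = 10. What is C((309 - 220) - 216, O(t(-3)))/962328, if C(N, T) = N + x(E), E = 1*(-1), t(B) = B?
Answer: -16/120291 ≈ -0.00013301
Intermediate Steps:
E = -1
O(F) = ⅓ (O(F) = 7/3 + 10/(-5) = 7*(⅓) + 10*(-⅕) = 7/3 - 2 = ⅓)
C(N, T) = -1 + N (C(N, T) = N - 1 = -1 + N)
C((309 - 220) - 216, O(t(-3)))/962328 = (-1 + ((309 - 220) - 216))/962328 = (-1 + (89 - 216))*(1/962328) = (-1 - 127)*(1/962328) = -128*1/962328 = -16/120291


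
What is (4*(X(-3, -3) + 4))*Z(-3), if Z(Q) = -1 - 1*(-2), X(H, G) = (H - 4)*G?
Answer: 100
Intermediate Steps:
X(H, G) = G*(-4 + H) (X(H, G) = (-4 + H)*G = G*(-4 + H))
Z(Q) = 1 (Z(Q) = -1 + 2 = 1)
(4*(X(-3, -3) + 4))*Z(-3) = (4*(-3*(-4 - 3) + 4))*1 = (4*(-3*(-7) + 4))*1 = (4*(21 + 4))*1 = (4*25)*1 = 100*1 = 100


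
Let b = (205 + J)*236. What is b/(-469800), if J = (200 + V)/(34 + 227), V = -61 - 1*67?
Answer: -351227/3406050 ≈ -0.10312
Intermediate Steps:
V = -128 (V = -61 - 67 = -128)
J = 8/29 (J = (200 - 128)/(34 + 227) = 72/261 = 72*(1/261) = 8/29 ≈ 0.27586)
b = 1404908/29 (b = (205 + 8/29)*236 = (5953/29)*236 = 1404908/29 ≈ 48445.)
b/(-469800) = (1404908/29)/(-469800) = (1404908/29)*(-1/469800) = -351227/3406050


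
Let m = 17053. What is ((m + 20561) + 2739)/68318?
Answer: 40353/68318 ≈ 0.59066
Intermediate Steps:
((m + 20561) + 2739)/68318 = ((17053 + 20561) + 2739)/68318 = (37614 + 2739)*(1/68318) = 40353*(1/68318) = 40353/68318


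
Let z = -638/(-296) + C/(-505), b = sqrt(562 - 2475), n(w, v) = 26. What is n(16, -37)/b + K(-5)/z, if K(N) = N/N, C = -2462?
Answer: 74740/525471 - 26*I*sqrt(1913)/1913 ≈ 0.14223 - 0.59445*I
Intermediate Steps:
b = I*sqrt(1913) (b = sqrt(-1913) = I*sqrt(1913) ≈ 43.738*I)
K(N) = 1
z = 525471/74740 (z = -638/(-296) - 2462/(-505) = -638*(-1/296) - 2462*(-1/505) = 319/148 + 2462/505 = 525471/74740 ≈ 7.0307)
n(16, -37)/b + K(-5)/z = 26/((I*sqrt(1913))) + 1/(525471/74740) = 26*(-I*sqrt(1913)/1913) + 1*(74740/525471) = -26*I*sqrt(1913)/1913 + 74740/525471 = 74740/525471 - 26*I*sqrt(1913)/1913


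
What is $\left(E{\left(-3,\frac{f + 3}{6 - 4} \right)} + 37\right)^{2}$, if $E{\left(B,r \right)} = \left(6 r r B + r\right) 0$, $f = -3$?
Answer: $1369$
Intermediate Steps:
$E{\left(B,r \right)} = 0$ ($E{\left(B,r \right)} = \left(6 r^{2} B + r\right) 0 = \left(6 B r^{2} + r\right) 0 = \left(r + 6 B r^{2}\right) 0 = 0$)
$\left(E{\left(-3,\frac{f + 3}{6 - 4} \right)} + 37\right)^{2} = \left(0 + 37\right)^{2} = 37^{2} = 1369$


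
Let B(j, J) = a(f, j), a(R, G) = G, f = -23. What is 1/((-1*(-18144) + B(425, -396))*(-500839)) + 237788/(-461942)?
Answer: -1105723639344525/2148048637018661 ≈ -0.51476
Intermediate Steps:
B(j, J) = j
1/((-1*(-18144) + B(425, -396))*(-500839)) + 237788/(-461942) = 1/((-1*(-18144) + 425)*(-500839)) + 237788/(-461942) = -1/500839/(18144 + 425) + 237788*(-1/461942) = -1/500839/18569 - 118894/230971 = (1/18569)*(-1/500839) - 118894/230971 = -1/9300079391 - 118894/230971 = -1105723639344525/2148048637018661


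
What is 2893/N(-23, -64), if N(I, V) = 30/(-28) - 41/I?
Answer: 931546/229 ≈ 4067.9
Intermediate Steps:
N(I, V) = -15/14 - 41/I (N(I, V) = 30*(-1/28) - 41/I = -15/14 - 41/I)
2893/N(-23, -64) = 2893/(-15/14 - 41/(-23)) = 2893/(-15/14 - 41*(-1/23)) = 2893/(-15/14 + 41/23) = 2893/(229/322) = 2893*(322/229) = 931546/229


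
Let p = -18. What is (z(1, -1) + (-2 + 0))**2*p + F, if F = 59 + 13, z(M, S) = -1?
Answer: -90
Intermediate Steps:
F = 72
(z(1, -1) + (-2 + 0))**2*p + F = (-1 + (-2 + 0))**2*(-18) + 72 = (-1 - 2)**2*(-18) + 72 = (-3)**2*(-18) + 72 = 9*(-18) + 72 = -162 + 72 = -90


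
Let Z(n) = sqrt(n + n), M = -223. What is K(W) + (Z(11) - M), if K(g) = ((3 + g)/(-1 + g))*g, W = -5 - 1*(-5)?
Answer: 223 + sqrt(22) ≈ 227.69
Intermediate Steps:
Z(n) = sqrt(2)*sqrt(n) (Z(n) = sqrt(2*n) = sqrt(2)*sqrt(n))
W = 0 (W = -5 + 5 = 0)
K(g) = g*(3 + g)/(-1 + g) (K(g) = ((3 + g)/(-1 + g))*g = g*(3 + g)/(-1 + g))
K(W) + (Z(11) - M) = 0*(3 + 0)/(-1 + 0) + (sqrt(2)*sqrt(11) - 1*(-223)) = 0*3/(-1) + (sqrt(22) + 223) = 0*(-1)*3 + (223 + sqrt(22)) = 0 + (223 + sqrt(22)) = 223 + sqrt(22)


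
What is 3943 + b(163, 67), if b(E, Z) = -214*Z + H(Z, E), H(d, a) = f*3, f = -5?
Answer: -10410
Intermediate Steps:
H(d, a) = -15 (H(d, a) = -5*3 = -15)
b(E, Z) = -15 - 214*Z (b(E, Z) = -214*Z - 15 = -15 - 214*Z)
3943 + b(163, 67) = 3943 + (-15 - 214*67) = 3943 + (-15 - 14338) = 3943 - 14353 = -10410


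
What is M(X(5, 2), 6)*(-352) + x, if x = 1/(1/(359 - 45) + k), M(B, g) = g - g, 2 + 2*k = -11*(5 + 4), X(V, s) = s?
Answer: -157/7928 ≈ -0.019803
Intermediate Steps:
k = -101/2 (k = -1 + (-11*(5 + 4))/2 = -1 + (-11*9)/2 = -1 + (½)*(-99) = -1 - 99/2 = -101/2 ≈ -50.500)
M(B, g) = 0
x = -157/7928 (x = 1/(1/(359 - 45) - 101/2) = 1/(1/314 - 101/2) = 1/(-7928/157) = -157/7928 ≈ -0.019803)
M(X(5, 2), 6)*(-352) + x = 0*(-352) - 157/7928 = 0 - 157/7928 = -157/7928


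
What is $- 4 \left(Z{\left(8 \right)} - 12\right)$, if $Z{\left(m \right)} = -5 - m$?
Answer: $100$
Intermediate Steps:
$- 4 \left(Z{\left(8 \right)} - 12\right) = - 4 \left(\left(-5 - 8\right) - 12\right) = - 4 \left(-13 - 12\right) = \left(-4\right) \left(-25\right) = 100$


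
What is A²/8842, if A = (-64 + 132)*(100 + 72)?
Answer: 68398208/4421 ≈ 15471.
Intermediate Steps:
A = 11696 (A = 68*172 = 11696)
A²/8842 = 11696²/8842 = 136796416*(1/8842) = 68398208/4421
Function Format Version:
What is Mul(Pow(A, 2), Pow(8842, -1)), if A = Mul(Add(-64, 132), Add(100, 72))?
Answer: Rational(68398208, 4421) ≈ 15471.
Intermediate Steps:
A = 11696 (A = Mul(68, 172) = 11696)
Mul(Pow(A, 2), Pow(8842, -1)) = Mul(Pow(11696, 2), Pow(8842, -1)) = Mul(136796416, Rational(1, 8842)) = Rational(68398208, 4421)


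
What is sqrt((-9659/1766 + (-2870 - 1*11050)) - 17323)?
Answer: I*sqrt(97456351502)/1766 ≈ 176.77*I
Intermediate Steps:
sqrt((-9659/1766 + (-2870 - 1*11050)) - 17323) = sqrt((-9659*1/1766 + (-2870 - 11050)) - 17323) = sqrt((-9659/1766 - 13920) - 17323) = sqrt(-24592379/1766 - 17323) = sqrt(-55184797/1766) = I*sqrt(97456351502)/1766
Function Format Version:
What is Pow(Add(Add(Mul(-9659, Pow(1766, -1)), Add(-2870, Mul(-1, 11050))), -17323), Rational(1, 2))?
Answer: Mul(Rational(1, 1766), I, Pow(97456351502, Rational(1, 2))) ≈ Mul(176.77, I)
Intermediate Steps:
Pow(Add(Add(Mul(-9659, Pow(1766, -1)), Add(-2870, Mul(-1, 11050))), -17323), Rational(1, 2)) = Pow(Add(Add(Mul(-9659, Rational(1, 1766)), Add(-2870, -11050)), -17323), Rational(1, 2)) = Pow(Add(Add(Rational(-9659, 1766), -13920), -17323), Rational(1, 2)) = Pow(Add(Rational(-24592379, 1766), -17323), Rational(1, 2)) = Pow(Rational(-55184797, 1766), Rational(1, 2)) = Mul(Rational(1, 1766), I, Pow(97456351502, Rational(1, 2)))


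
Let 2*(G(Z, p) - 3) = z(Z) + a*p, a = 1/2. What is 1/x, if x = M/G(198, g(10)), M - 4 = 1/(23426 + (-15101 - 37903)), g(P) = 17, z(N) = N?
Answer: 6285325/236622 ≈ 26.563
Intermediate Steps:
a = 1/2 ≈ 0.50000
M = 118311/29578 (M = 4 + 1/(23426 + (-15101 - 37903)) = 4 + 1/(23426 - 53004) = 4 + 1/(-29578) = 4 - 1/29578 = 118311/29578 ≈ 4.0000)
G(Z, p) = 3 + Z/2 + p/4 (G(Z, p) = 3 + (Z + p/2)/2 = 3 + (Z/2 + p/4) = 3 + Z/2 + p/4)
x = 236622/6285325 (x = 118311/(29578*(3 + (1/2)*198 + (1/4)*17)) = 118311/(29578*(3 + 99 + 17/4)) = 118311/(29578*(425/4)) = (118311/29578)*(4/425) = 236622/6285325 ≈ 0.037647)
1/x = 1/(236622/6285325) = 6285325/236622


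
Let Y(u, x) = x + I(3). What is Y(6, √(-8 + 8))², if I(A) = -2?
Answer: 4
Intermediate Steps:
Y(u, x) = -2 + x (Y(u, x) = x - 2 = -2 + x)
Y(6, √(-8 + 8))² = (-2 + √(-8 + 8))² = (-2 + √0)² = (-2 + 0)² = (-2)² = 4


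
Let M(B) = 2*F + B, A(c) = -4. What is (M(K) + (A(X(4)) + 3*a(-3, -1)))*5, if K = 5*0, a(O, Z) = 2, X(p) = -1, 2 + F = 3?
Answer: 20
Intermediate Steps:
F = 1 (F = -2 + 3 = 1)
K = 0
M(B) = 2 + B (M(B) = 2*1 + B = 2 + B)
(M(K) + (A(X(4)) + 3*a(-3, -1)))*5 = ((2 + 0) + (-4 + 3*2))*5 = (2 + (-4 + 6))*5 = (2 + 2)*5 = 4*5 = 20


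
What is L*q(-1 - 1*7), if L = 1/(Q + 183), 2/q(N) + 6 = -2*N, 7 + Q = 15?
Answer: 1/955 ≈ 0.0010471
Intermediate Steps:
Q = 8 (Q = -7 + 15 = 8)
q(N) = 2/(-6 - 2*N)
L = 1/191 (L = 1/(8 + 183) = 1/191 ≈ 0.0052356)
L*q(-1 - 1*7) = (-1/(3 + (-1 - 1*7)))/191 = (-1/(3 + (-1 - 7)))/191 = (-1/(3 - 8))/191 = (-1/(-5))/191 = (-1*(-⅕))/191 = (1/191)*(⅕) = 1/955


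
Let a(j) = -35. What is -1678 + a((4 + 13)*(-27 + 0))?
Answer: -1713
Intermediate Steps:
-1678 + a((4 + 13)*(-27 + 0)) = -1678 - 35 = -1713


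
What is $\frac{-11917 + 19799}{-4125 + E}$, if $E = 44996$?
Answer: $\frac{7882}{40871} \approx 0.19285$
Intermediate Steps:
$\frac{-11917 + 19799}{-4125 + E} = \frac{-11917 + 19799}{-4125 + 44996} = \frac{7882}{40871}$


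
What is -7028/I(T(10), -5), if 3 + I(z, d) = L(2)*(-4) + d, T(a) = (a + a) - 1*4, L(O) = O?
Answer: 1757/4 ≈ 439.25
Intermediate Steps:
T(a) = -4 + 2*a (T(a) = 2*a - 4 = -4 + 2*a)
I(z, d) = -11 + d (I(z, d) = -3 + (2*(-4) + d) = -3 + (-8 + d) = -11 + d)
-7028/I(T(10), -5) = -7028/(-11 - 5) = -7028/(-16) = -7028*(-1/16) = 1757/4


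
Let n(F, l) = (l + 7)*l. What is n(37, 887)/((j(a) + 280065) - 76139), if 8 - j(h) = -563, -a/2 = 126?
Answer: 792978/204497 ≈ 3.8777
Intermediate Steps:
a = -252 (a = -2*126 = -252)
j(h) = 571 (j(h) = 8 - 1*(-563) = 8 + 563 = 571)
n(F, l) = l*(7 + l) (n(F, l) = (7 + l)*l = l*(7 + l))
n(37, 887)/((j(a) + 280065) - 76139) = (887*(7 + 887))/((571 + 280065) - 76139) = (887*894)/(280636 - 76139) = 792978/204497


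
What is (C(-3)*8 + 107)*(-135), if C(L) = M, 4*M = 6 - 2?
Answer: -15525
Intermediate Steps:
M = 1 (M = (6 - 2)/4 = (¼)*4 = 1)
C(L) = 1
(C(-3)*8 + 107)*(-135) = (1*8 + 107)*(-135) = (8 + 107)*(-135) = 115*(-135) = -15525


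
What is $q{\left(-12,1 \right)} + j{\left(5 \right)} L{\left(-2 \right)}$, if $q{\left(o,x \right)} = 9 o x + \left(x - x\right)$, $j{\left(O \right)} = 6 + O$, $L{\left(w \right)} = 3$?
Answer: $-75$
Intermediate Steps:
$q{\left(o,x \right)} = 9 o x$ ($q{\left(o,x \right)} = 9 o x + 0 = 9 o x$)
$q{\left(-12,1 \right)} + j{\left(5 \right)} L{\left(-2 \right)} = 9 \left(-12\right) 1 + \left(6 + 5\right) 3 = -108 + 11 \cdot 3 = -108 + 33 = -75$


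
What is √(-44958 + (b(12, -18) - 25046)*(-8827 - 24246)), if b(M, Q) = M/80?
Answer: √82829643905/10 ≈ 28780.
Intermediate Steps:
b(M, Q) = M/80 (b(M, Q) = M*(1/80) = M/80)
√(-44958 + (b(12, -18) - 25046)*(-8827 - 24246)) = √(-44958 + ((1/80)*12 - 25046)*(-8827 - 24246)) = √(-44958 + (3/20 - 25046)*(-33073)) = √(-44958 - 500917/20*(-33073)) = √(-44958 + 16566827941/20) = √(16565928781/20) = √82829643905/10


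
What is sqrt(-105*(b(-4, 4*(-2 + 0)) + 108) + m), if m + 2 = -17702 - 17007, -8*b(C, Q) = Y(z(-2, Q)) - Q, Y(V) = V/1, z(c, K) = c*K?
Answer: 2*I*sqrt(11434) ≈ 213.86*I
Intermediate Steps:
z(c, K) = K*c
Y(V) = V (Y(V) = V*1 = V)
b(C, Q) = 3*Q/8 (b(C, Q) = -(Q*(-2) - Q)/8 = -(-2*Q - Q)/8 = -(-3)*Q/8 = 3*Q/8)
m = -34711 (m = -2 + (-17702 - 17007) = -2 - 34709 = -34711)
sqrt(-105*(b(-4, 4*(-2 + 0)) + 108) + m) = sqrt(-105*(3*(4*(-2 + 0))/8 + 108) - 34711) = sqrt(-105*(3*(4*(-2))/8 + 108) - 34711) = sqrt(-105*((3/8)*(-8) + 108) - 34711) = sqrt(-105*(-3 + 108) - 34711) = sqrt(-105*105 - 34711) = sqrt(-11025 - 34711) = sqrt(-45736) = 2*I*sqrt(11434)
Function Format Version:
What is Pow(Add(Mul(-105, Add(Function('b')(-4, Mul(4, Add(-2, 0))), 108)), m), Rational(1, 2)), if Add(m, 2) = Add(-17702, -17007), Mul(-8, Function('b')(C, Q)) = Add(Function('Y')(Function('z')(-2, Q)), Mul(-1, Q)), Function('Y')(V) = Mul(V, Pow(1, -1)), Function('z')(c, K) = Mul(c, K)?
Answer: Mul(2, I, Pow(11434, Rational(1, 2))) ≈ Mul(213.86, I)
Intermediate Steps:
Function('z')(c, K) = Mul(K, c)
Function('Y')(V) = V (Function('Y')(V) = Mul(V, 1) = V)
Function('b')(C, Q) = Mul(Rational(3, 8), Q) (Function('b')(C, Q) = Mul(Rational(-1, 8), Add(Mul(Q, -2), Mul(-1, Q))) = Mul(Rational(-1, 8), Add(Mul(-2, Q), Mul(-1, Q))) = Mul(Rational(-1, 8), Mul(-3, Q)) = Mul(Rational(3, 8), Q))
m = -34711 (m = Add(-2, Add(-17702, -17007)) = Add(-2, -34709) = -34711)
Pow(Add(Mul(-105, Add(Function('b')(-4, Mul(4, Add(-2, 0))), 108)), m), Rational(1, 2)) = Pow(Add(Mul(-105, Add(Mul(Rational(3, 8), Mul(4, Add(-2, 0))), 108)), -34711), Rational(1, 2)) = Pow(Add(Mul(-105, Add(Mul(Rational(3, 8), Mul(4, -2)), 108)), -34711), Rational(1, 2)) = Pow(Add(Mul(-105, Add(Mul(Rational(3, 8), -8), 108)), -34711), Rational(1, 2)) = Pow(Add(Mul(-105, Add(-3, 108)), -34711), Rational(1, 2)) = Pow(Add(Mul(-105, 105), -34711), Rational(1, 2)) = Pow(Add(-11025, -34711), Rational(1, 2)) = Pow(-45736, Rational(1, 2)) = Mul(2, I, Pow(11434, Rational(1, 2)))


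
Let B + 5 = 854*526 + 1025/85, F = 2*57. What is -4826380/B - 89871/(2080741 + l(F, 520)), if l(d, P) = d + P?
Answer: -42864980308162/3973650837125 ≈ -10.787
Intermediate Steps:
F = 114
l(d, P) = P + d
B = 7636588/17 (B = -5 + (854*526 + 1025/85) = -5 + (449204 + 1025*(1/85)) = -5 + (449204 + 205/17) = -5 + 7636673/17 = 7636588/17 ≈ 4.4921e+5)
-4826380/B - 89871/(2080741 + l(F, 520)) = -4826380/7636588/17 - 89871/(2080741 + (520 + 114)) = -4826380*17/7636588 - 89871/(2080741 + 634) = -20512115/1909147 - 89871/2081375 = -42864980308162/3973650837125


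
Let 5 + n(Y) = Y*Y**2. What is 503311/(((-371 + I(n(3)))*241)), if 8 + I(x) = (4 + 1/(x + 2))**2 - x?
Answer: -289907136/53397647 ≈ -5.4292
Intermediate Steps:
n(Y) = -5 + Y**3 (n(Y) = -5 + Y*Y**2 = -5 + Y**3)
I(x) = -8 + (4 + 1/(2 + x))**2 - x (I(x) = -8 + ((4 + 1/(x + 2))**2 - x) = -8 + ((4 + 1/(2 + x))**2 - x) = -8 + (4 + 1/(2 + x))**2 - x)
503311/(((-371 + I(n(3)))*241)) = 503311/(((-371 + (-8 - (-5 + 3**3) + (9 + 4*(-5 + 3**3))**2/(2 + (-5 + 3**3))**2))*241)) = 503311/(((-371 + (-8 - (-5 + 27) + (9 + 4*(-5 + 27))**2/(2 + (-5 + 27))**2))*241)) = 503311/(((-371 + (-8 - 1*22 + (9 + 4*22)**2/(2 + 22)**2))*241)) = 503311/(((-371 + (-8 - 22 + (9 + 88)**2/24**2))*241)) = 503311/(((-371 + (-8 - 22 + (1/576)*97**2))*241)) = 503311/(((-371 + (-8 - 22 + (1/576)*9409))*241)) = 503311/(((-371 + (-8 - 22 + 9409/576))*241)) = 503311/(((-371 - 7871/576)*241)) = 503311/((-221567/576*241)) = 503311/(-53397647/576) = 503311*(-576/53397647) = -289907136/53397647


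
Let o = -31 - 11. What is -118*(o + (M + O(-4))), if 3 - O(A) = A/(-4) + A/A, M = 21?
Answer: 2360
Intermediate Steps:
o = -42
O(A) = 2 + A/4 (O(A) = 3 - (A/(-4) + A/A) = 3 - (A*(-1/4) + 1) = 3 - (-A/4 + 1) = 3 - (1 - A/4) = 3 + (-1 + A/4) = 2 + A/4)
-118*(o + (M + O(-4))) = -118*(-42 + (21 + (2 + (1/4)*(-4)))) = -118*(-42 + (21 + (2 - 1))) = -118*(-42 + (21 + 1)) = -118*(-42 + 22) = -118*(-20) = 2360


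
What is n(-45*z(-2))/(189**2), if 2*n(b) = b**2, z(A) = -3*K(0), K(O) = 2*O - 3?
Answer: 225/98 ≈ 2.2959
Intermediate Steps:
K(O) = -3 + 2*O
z(A) = 9 (z(A) = -3*(-3 + 2*0) = -3*(-3 + 0) = -3*(-3) = 9)
n(b) = b**2/2
n(-45*z(-2))/(189**2) = ((-45*9)**2/2)/(189**2) = ((1/2)*(-405)**2)/35721 = ((1/2)*164025)*(1/35721) = (164025/2)*(1/35721) = 225/98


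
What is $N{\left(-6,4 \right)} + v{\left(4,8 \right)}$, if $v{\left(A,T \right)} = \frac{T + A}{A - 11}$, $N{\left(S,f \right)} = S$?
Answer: $- \frac{54}{7} \approx -7.7143$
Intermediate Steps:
$v{\left(A,T \right)} = \frac{A + T}{-11 + A}$
$N{\left(-6,4 \right)} + v{\left(4,8 \right)} = -6 + \frac{4 + 8}{-11 + 4} = -6 + \frac{1}{-7} \cdot 12 = -6 - \frac{12}{7} = - \frac{54}{7}$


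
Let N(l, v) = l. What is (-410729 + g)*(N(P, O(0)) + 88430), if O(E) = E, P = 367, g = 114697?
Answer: -26286753504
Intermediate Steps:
(-410729 + g)*(N(P, O(0)) + 88430) = (-410729 + 114697)*(367 + 88430) = -296032*88797 = -26286753504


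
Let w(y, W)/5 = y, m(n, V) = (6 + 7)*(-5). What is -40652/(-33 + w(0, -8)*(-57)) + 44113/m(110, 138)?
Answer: 1186651/2145 ≈ 553.22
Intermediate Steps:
m(n, V) = -65 (m(n, V) = 13*(-5) = -65)
w(y, W) = 5*y
-40652/(-33 + w(0, -8)*(-57)) + 44113/m(110, 138) = -40652/(-33 + (5*0)*(-57)) + 44113/(-65) = -40652/(-33 + 0*(-57)) + 44113*(-1/65) = -40652/(-33 + 0) - 44113/65 = -40652/(-33) - 44113/65 = -40652*(-1/33) - 44113/65 = 40652/33 - 44113/65 = 1186651/2145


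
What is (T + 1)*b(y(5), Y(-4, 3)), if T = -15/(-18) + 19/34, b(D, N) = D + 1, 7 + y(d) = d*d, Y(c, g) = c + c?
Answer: 2318/51 ≈ 45.451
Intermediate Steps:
Y(c, g) = 2*c
y(d) = -7 + d² (y(d) = -7 + d*d = -7 + d²)
b(D, N) = 1 + D
T = 71/51 (T = -15*(-1/18) + 19*(1/34) = ⅚ + 19/34 = 71/51 ≈ 1.3922)
(T + 1)*b(y(5), Y(-4, 3)) = (71/51 + 1)*(1 + (-7 + 5²)) = 122*(1 + (-7 + 25))/51 = 122*(1 + 18)/51 = (122/51)*19 = 2318/51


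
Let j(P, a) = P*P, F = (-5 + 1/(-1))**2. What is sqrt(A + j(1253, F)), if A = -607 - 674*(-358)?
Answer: sqrt(1810694) ≈ 1345.6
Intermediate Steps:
F = 36 (F = (-5 - 1)**2 = (-6)**2 = 36)
j(P, a) = P**2
A = 240685 (A = -607 + 241292 = 240685)
sqrt(A + j(1253, F)) = sqrt(240685 + 1253**2) = sqrt(240685 + 1570009) = sqrt(1810694)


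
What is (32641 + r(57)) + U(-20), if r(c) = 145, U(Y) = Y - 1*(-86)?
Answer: 32852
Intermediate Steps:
U(Y) = 86 + Y (U(Y) = Y + 86 = 86 + Y)
(32641 + r(57)) + U(-20) = (32641 + 145) + (86 - 20) = 32786 + 66 = 32852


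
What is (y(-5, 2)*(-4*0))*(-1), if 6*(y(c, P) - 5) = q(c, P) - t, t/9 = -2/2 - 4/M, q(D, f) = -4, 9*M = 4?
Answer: 0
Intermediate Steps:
M = 4/9 (M = (⅑)*4 = 4/9 ≈ 0.44444)
t = -90 (t = 9*(-2/2 - 4/4/9) = 9*(-2*½ - 4*9/4) = 9*(-1 - 9) = 9*(-10) = -90)
y(c, P) = 58/3 (y(c, P) = 5 + (-4 - 1*(-90))/6 = 5 + (-4 + 90)/6 = 5 + (⅙)*86 = 5 + 43/3 = 58/3)
(y(-5, 2)*(-4*0))*(-1) = (58*(-4*0)/3)*(-1) = ((58/3)*0)*(-1) = 0*(-1) = 0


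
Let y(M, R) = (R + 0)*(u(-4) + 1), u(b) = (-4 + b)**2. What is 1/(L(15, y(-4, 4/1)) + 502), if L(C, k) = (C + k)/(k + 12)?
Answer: 272/136819 ≈ 0.0019880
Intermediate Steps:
y(M, R) = 65*R (y(M, R) = (R + 0)*((-4 - 4)**2 + 1) = R*((-8)**2 + 1) = R*(64 + 1) = R*65 = 65*R)
L(C, k) = (C + k)/(12 + k)
1/(L(15, y(-4, 4/1)) + 502) = 1/((15 + 65*(4/1))/(12 + 65*(4/1)) + 502) = 1/((15 + 65*(4*1))/(12 + 65*(4*1)) + 502) = 1/((15 + 65*4)/(12 + 65*4) + 502) = 1/((15 + 260)/(12 + 260) + 502) = 1/(275/272 + 502) = 1/(136819/272) = 272/136819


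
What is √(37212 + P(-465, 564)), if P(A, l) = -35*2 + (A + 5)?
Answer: √36682 ≈ 191.53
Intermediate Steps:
P(A, l) = -65 + A (P(A, l) = -70 + (5 + A) = -65 + A)
√(37212 + P(-465, 564)) = √(37212 + (-65 - 465)) = √(37212 - 530) = √36682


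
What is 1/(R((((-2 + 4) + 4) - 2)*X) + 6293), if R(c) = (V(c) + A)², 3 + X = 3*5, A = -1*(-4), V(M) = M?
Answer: 1/8997 ≈ 0.00011115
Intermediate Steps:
A = 4
X = 12 (X = -3 + 3*5 = -3 + 15 = 12)
R(c) = (4 + c)² (R(c) = (c + 4)² = (4 + c)²)
1/(R((((-2 + 4) + 4) - 2)*X) + 6293) = 1/((4 + (((-2 + 4) + 4) - 2)*12)² + 6293) = 1/((4 + ((2 + 4) - 2)*12)² + 6293) = 1/((4 + (6 - 2)*12)² + 6293) = 1/((4 + 4*12)² + 6293) = 1/((4 + 48)² + 6293) = 1/(52² + 6293) = 1/(2704 + 6293) = 1/8997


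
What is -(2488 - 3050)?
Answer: 562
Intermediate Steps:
-(2488 - 3050) = -1*(-562) = 562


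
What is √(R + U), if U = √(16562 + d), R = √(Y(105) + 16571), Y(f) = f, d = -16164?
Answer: √(√398 + 2*√4169) ≈ 12.210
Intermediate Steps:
R = 2*√4169 (R = √(105 + 16571) = √16676 = 2*√4169 ≈ 129.14)
U = √398 (U = √(16562 - 16164) = √398 ≈ 19.950)
√(R + U) = √(2*√4169 + √398) = √(√398 + 2*√4169)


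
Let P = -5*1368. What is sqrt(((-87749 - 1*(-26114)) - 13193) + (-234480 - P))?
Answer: 2*I*sqrt(75617) ≈ 549.97*I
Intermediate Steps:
P = -6840
sqrt(((-87749 - 1*(-26114)) - 13193) + (-234480 - P)) = sqrt(((-87749 - 1*(-26114)) - 13193) + (-234480 - 1*(-6840))) = sqrt(((-87749 + 26114) - 13193) + (-234480 + 6840)) = sqrt((-61635 - 13193) - 227640) = sqrt(-74828 - 227640) = sqrt(-302468) = 2*I*sqrt(75617)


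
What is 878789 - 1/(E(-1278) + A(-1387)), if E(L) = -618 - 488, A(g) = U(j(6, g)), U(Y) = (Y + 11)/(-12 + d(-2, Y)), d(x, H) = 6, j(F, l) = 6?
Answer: 5846583223/6653 ≈ 8.7879e+5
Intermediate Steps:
U(Y) = -11/6 - Y/6 (U(Y) = (Y + 11)/(-12 + 6) = (11 + Y)/(-6) = (11 + Y)*(-1/6) = -11/6 - Y/6)
A(g) = -17/6 (A(g) = -11/6 - 1/6*6 = -11/6 - 1 = -17/6)
E(L) = -1106
878789 - 1/(E(-1278) + A(-1387)) = 878789 - 1/(-1106 - 17/6) = 878789 - 1/(-6653/6) = 878789 - 1*(-6/6653) = 878789 + 6/6653 = 5846583223/6653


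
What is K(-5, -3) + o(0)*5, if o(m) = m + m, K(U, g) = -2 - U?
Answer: 3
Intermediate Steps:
o(m) = 2*m
K(-5, -3) + o(0)*5 = (-2 - 1*(-5)) + (2*0)*5 = (-2 + 5) + 0*5 = 3 + 0 = 3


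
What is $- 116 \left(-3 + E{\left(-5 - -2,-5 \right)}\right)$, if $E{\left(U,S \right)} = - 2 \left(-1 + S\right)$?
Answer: $-1044$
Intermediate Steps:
$E{\left(U,S \right)} = 2 - 2 S$
$- 116 \left(-3 + E{\left(-5 - -2,-5 \right)}\right) = - 116 \left(-3 + \left(2 - -10\right)\right) = - 116 \left(-3 + \left(2 + 10\right)\right) = - 116 \left(-3 + 12\right) = \left(-116\right) 9 = -1044$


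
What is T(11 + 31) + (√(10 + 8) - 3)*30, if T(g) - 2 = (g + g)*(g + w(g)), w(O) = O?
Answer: 6968 + 90*√2 ≈ 7095.3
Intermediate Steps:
T(g) = 2 + 4*g² (T(g) = 2 + (g + g)*(g + g) = 2 + (2*g)*(2*g) = 2 + 4*g²)
T(11 + 31) + (√(10 + 8) - 3)*30 = (2 + 4*(11 + 31)²) + (√(10 + 8) - 3)*30 = (2 + 4*42²) + (√18 - 3)*30 = (2 + 4*1764) + (3*√2 - 3)*30 = (2 + 7056) + (-3 + 3*√2)*30 = 7058 + (-90 + 90*√2) = 6968 + 90*√2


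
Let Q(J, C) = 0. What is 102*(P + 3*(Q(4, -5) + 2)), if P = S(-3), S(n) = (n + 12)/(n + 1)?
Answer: 153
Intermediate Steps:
S(n) = (12 + n)/(1 + n)
P = -9/2 (P = (12 - 3)/(1 - 3) = 9/(-2) = -1/2*9 = -9/2 ≈ -4.5000)
102*(P + 3*(Q(4, -5) + 2)) = 102*(-9/2 + 3*(0 + 2)) = 102*(-9/2 + 3*2) = 102*(-9/2 + 6) = 102*(3/2) = 153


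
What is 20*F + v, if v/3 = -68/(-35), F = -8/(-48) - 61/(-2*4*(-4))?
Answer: -24329/840 ≈ -28.963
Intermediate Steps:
F = -167/96 (F = -8*(-1/48) - 61/((-8*(-4))) = ⅙ - 61/32 = -167/96 ≈ -1.7396)
v = 204/35 (v = 3*(-68/(-35)) = 3*(-68*(-1/35)) = 3*(68/35) = 204/35 ≈ 5.8286)
20*F + v = 20*(-167/96) + 204/35 = -835/24 + 204/35 = -24329/840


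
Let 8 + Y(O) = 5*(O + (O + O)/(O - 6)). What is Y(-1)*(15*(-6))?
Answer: 7290/7 ≈ 1041.4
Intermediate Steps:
Y(O) = -8 + 5*O + 10*O/(-6 + O) (Y(O) = -8 + 5*(O + (O + O)/(O - 6)) = -8 + 5*(O + (2*O)/(-6 + O)) = -8 + 5*(O + 2*O/(-6 + O)) = -8 + (5*O + 10*O/(-6 + O)) = -8 + 5*O + 10*O/(-6 + O))
Y(-1)*(15*(-6)) = ((48 - 28*(-1) + 5*(-1)**2)/(-6 - 1))*(15*(-6)) = ((48 + 28 + 5*1)/(-7))*(-90) = -(48 + 28 + 5)/7*(-90) = -1/7*81*(-90) = -81/7*(-90) = 7290/7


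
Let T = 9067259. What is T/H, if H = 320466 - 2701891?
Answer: -9067259/2381425 ≈ -3.8075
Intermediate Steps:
H = -2381425
T/H = 9067259/(-2381425) = 9067259*(-1/2381425) = -9067259/2381425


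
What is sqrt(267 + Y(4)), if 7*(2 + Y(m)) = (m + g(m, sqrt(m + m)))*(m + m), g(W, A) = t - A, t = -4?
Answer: sqrt(12985 - 112*sqrt(2))/7 ≈ 16.179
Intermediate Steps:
g(W, A) = -4 - A
Y(m) = -2 + 2*m*(-4 + m - sqrt(2)*sqrt(m))/7 (Y(m) = -2 + ((m + (-4 - sqrt(m + m)))*(m + m))/7 = -2 + ((m + (-4 - sqrt(2*m)))*(2*m))/7 = -2 + ((m + (-4 - sqrt(2)*sqrt(m)))*(2*m))/7 = -2 + ((-4 + m - sqrt(2)*sqrt(m))*(2*m))/7 = -2 + (2*m*(-4 + m - sqrt(2)*sqrt(m)))/7 = -2 + 2*m*(-4 + m - sqrt(2)*sqrt(m))/7)
sqrt(267 + Y(4)) = sqrt(267 + (-2 + (2/7)*4**2 - 2/7*4*(4 + sqrt(2)*sqrt(4)))) = sqrt(267 + (-2 + (2/7)*16 - 2/7*4*(4 + sqrt(2)*2))) = sqrt(267 + (-2 + 32/7 - 2/7*4*(4 + 2*sqrt(2)))) = sqrt(267 + (-2 + 32/7 + (-32/7 - 16*sqrt(2)/7))) = sqrt(267 + (-2 - 16*sqrt(2)/7)) = sqrt(265 - 16*sqrt(2)/7)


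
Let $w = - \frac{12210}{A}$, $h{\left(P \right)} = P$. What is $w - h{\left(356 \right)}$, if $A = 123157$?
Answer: $- \frac{43856102}{123157} \approx -356.1$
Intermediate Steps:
$w = - \frac{12210}{123157} \approx -0.099142$
$w - h{\left(356 \right)} = - \frac{12210}{123157} - 356 = - \frac{43856102}{123157}$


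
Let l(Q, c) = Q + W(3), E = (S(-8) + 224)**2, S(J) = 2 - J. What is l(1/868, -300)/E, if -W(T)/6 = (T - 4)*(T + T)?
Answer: 31249/47528208 ≈ 0.00065748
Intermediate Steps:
W(T) = -12*T*(-4 + T) (W(T) = -6*(T - 4)*(T + T) = -6*(-4 + T)*2*T = -12*T*(-4 + T))
E = 54756 (E = ((2 - 1*(-8)) + 224)**2 = ((2 + 8) + 224)**2 = (10 + 224)**2 = 234**2 = 54756)
l(Q, c) = 36 + Q (l(Q, c) = Q + 12*3*(4 - 1*3) = Q + 12*3*(4 - 3) = Q + 12*3*1 = Q + 36 = 36 + Q)
l(1/868, -300)/E = (36 + 1/868)/54756 = (36 + 1/868)*(1/54756) = (31249/868)*(1/54756) = 31249/47528208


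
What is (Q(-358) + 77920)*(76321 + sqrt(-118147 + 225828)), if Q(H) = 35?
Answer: 5949603555 + 77955*sqrt(107681) ≈ 5.9752e+9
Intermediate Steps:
(Q(-358) + 77920)*(76321 + sqrt(-118147 + 225828)) = (35 + 77920)*(76321 + sqrt(-118147 + 225828)) = 77955*(76321 + sqrt(107681)) = 5949603555 + 77955*sqrt(107681)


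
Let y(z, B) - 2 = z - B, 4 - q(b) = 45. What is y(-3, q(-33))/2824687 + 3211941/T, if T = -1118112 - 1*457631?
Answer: -9072664957747/4450980767441 ≈ -2.0384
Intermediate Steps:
q(b) = -41 (q(b) = 4 - 1*45 = 4 - 45 = -41)
y(z, B) = 2 + z - B (y(z, B) = 2 + (z - B) = 2 + z - B)
T = -1575743 (T = -1118112 - 457631 = -1575743)
y(-3, q(-33))/2824687 + 3211941/T = (2 - 3 - 1*(-41))/2824687 + 3211941/(-1575743) = (2 - 3 + 41)*(1/2824687) + 3211941*(-1/1575743) = 40*(1/2824687) - 3211941/1575743 = 40/2824687 - 3211941/1575743 = -9072664957747/4450980767441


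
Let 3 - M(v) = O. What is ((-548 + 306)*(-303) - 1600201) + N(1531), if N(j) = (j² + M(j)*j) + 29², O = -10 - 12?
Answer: 856202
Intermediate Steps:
O = -22
M(v) = 25 (M(v) = 3 - 1*(-22) = 3 + 22 = 25)
N(j) = 841 + j² + 25*j (N(j) = (j² + 25*j) + 29² = (j² + 25*j) + 841 = 841 + j² + 25*j)
((-548 + 306)*(-303) - 1600201) + N(1531) = ((-548 + 306)*(-303) - 1600201) + (841 + 1531² + 25*1531) = (-242*(-303) - 1600201) + (841 + 2343961 + 38275) = (73326 - 1600201) + 2383077 = -1526875 + 2383077 = 856202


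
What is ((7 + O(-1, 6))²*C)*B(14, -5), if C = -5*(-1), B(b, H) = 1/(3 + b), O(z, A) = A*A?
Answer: 9245/17 ≈ 543.82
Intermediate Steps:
O(z, A) = A²
C = 5
((7 + O(-1, 6))²*C)*B(14, -5) = ((7 + 6²)²*5)/(3 + 14) = ((7 + 36)²*5)/17 = (43²*5)*(1/17) = (1849*5)*(1/17) = 9245*(1/17) = 9245/17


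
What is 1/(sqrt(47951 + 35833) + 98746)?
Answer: 49373/4875344366 - sqrt(20946)/4875344366 ≈ 1.0097e-5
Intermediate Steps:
1/(sqrt(47951 + 35833) + 98746) = 1/(sqrt(83784) + 98746) = 1/(2*sqrt(20946) + 98746) = 1/(98746 + 2*sqrt(20946))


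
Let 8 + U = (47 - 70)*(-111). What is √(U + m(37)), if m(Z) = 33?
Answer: √2578 ≈ 50.774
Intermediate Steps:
U = 2545 (U = -8 + (47 - 70)*(-111) = -8 - 23*(-111) = -8 + 2553 = 2545)
√(U + m(37)) = √(2545 + 33) = √2578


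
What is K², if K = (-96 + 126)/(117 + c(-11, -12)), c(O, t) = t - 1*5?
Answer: 9/100 ≈ 0.090000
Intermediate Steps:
c(O, t) = -5 + t (c(O, t) = t - 5 = -5 + t)
K = 3/10 (K = (-96 + 126)/(117 + (-5 - 12)) = 30/(117 - 17) = 30/100 = 30*(1/100) = 3/10 ≈ 0.30000)
K² = (3/10)² = 9/100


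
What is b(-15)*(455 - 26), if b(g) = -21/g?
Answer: 3003/5 ≈ 600.60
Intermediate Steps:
b(-15)*(455 - 26) = (-21/(-15))*(455 - 26) = -21*(-1/15)*429 = (7/5)*429 = 3003/5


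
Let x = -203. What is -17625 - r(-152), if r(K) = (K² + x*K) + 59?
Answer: -71644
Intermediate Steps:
r(K) = 59 + K² - 203*K (r(K) = (K² - 203*K) + 59 = 59 + K² - 203*K)
-17625 - r(-152) = -17625 - (59 + (-152)² - 203*(-152)) = -17625 - (59 + 23104 + 30856) = -17625 - 1*54019 = -17625 - 54019 = -71644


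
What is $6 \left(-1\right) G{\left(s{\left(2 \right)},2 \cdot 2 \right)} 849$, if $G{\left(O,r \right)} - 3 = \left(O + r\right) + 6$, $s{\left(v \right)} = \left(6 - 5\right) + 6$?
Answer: $-101880$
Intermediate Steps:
$s{\left(v \right)} = 7$ ($s{\left(v \right)} = 1 + 6 = 7$)
$G{\left(O,r \right)} = 9 + O + r$ ($G{\left(O,r \right)} = 3 + \left(\left(O + r\right) + 6\right) = 3 + \left(6 + O + r\right) = 9 + O + r$)
$6 \left(-1\right) G{\left(s{\left(2 \right)},2 \cdot 2 \right)} 849 = 6 \left(-1\right) \left(9 + 7 + 2 \cdot 2\right) 849 = - 6 \left(9 + 7 + 4\right) 849 = \left(-6\right) 20 \cdot 849 = \left(-120\right) 849 = -101880$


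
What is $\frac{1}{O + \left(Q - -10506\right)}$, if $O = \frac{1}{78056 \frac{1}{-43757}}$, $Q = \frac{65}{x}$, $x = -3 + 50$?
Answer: $\frac{3668632}{38545664853} \approx 9.5176 \cdot 10^{-5}$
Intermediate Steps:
$x = 47$
$Q = \frac{65}{47} \approx 1.383$
$O = - \frac{43757}{78056}$ ($O = \frac{1}{78056 \left(- \frac{1}{43757}\right)} = \frac{1}{- \frac{78056}{43757}} = - \frac{43757}{78056} \approx -0.56059$)
$\frac{1}{O + \left(Q - -10506\right)} = \frac{1}{- \frac{43757}{78056} + \left(\frac{65}{47} - -10506\right)} = \frac{1}{- \frac{43757}{78056} + \left(\frac{65}{47} + 10506\right)} = \frac{1}{- \frac{43757}{78056} + \frac{493847}{47}} = \frac{1}{\frac{38545664853}{3668632}} = \frac{3668632}{38545664853}$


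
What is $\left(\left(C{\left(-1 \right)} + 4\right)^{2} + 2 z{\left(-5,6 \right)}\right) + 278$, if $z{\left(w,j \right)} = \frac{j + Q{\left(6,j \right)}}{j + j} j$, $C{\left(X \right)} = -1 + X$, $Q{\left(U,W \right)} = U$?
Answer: $294$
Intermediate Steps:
$z{\left(w,j \right)} = 3 + \frac{j}{2}$ ($z{\left(w,j \right)} = \frac{j + 6}{j + j} j = \frac{6 + j}{2 j} j = 3 + \frac{j}{2}$)
$\left(\left(C{\left(-1 \right)} + 4\right)^{2} + 2 z{\left(-5,6 \right)}\right) + 278 = \left(\left(\left(-1 - 1\right) + 4\right)^{2} + 2 \left(3 + \frac{1}{2} \cdot 6\right)\right) + 278 = \left(\left(-2 + 4\right)^{2} + 2 \left(3 + 3\right)\right) + 278 = \left(2^{2} + 2 \cdot 6\right) + 278 = \left(4 + 12\right) + 278 = 16 + 278 = 294$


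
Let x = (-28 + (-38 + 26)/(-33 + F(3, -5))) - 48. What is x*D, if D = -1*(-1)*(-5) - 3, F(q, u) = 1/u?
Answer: 50224/83 ≈ 605.11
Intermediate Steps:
D = -8 (D = 1*(-5) - 3 = -5 - 3 = -8)
x = -6278/83 (x = (-28 + (-38 + 26)/(-33 + 1/(-5))) - 48 = (-28 - 12/(-33 - 1/5)) - 48 = (-28 - 12/(-166/5)) - 48 = (-28 - 12*(-5/166)) - 48 = (-28 + 30/83) - 48 = -2294/83 - 48 = -6278/83 ≈ -75.639)
x*D = -6278/83*(-8) = 50224/83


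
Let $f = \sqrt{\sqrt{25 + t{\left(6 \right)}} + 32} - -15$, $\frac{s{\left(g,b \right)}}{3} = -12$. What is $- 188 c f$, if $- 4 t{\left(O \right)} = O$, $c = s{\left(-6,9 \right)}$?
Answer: $101520 + 3384 \sqrt{128 + 2 \sqrt{94}} \approx 1.426 \cdot 10^{5}$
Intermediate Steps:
$s{\left(g,b \right)} = -36$ ($s{\left(g,b \right)} = 3 \left(-12\right) = -36$)
$c = -36$
$t{\left(O \right)} = - \frac{O}{4}$
$f = 15 + \sqrt{32 + \frac{\sqrt{94}}{2}}$ ($f = \sqrt{\sqrt{25 - \frac{3}{2}} + 32} - -15 = \sqrt{\sqrt{25 - \frac{3}{2}} + 32} + 15 = \sqrt{\sqrt{\frac{47}{2}} + 32} + 15 = \sqrt{\frac{\sqrt{94}}{2} + 32} + 15 = \sqrt{32 + \frac{\sqrt{94}}{2}} + 15 = 15 + \sqrt{32 + \frac{\sqrt{94}}{2}} \approx 21.07$)
$- 188 c f = \left(-188\right) \left(-36\right) \left(15 + \frac{\sqrt{128 + 2 \sqrt{94}}}{2}\right) = 6768 \left(15 + \frac{\sqrt{128 + 2 \sqrt{94}}}{2}\right) = 101520 + 3384 \sqrt{128 + 2 \sqrt{94}}$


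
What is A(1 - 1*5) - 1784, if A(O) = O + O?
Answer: -1792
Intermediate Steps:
A(O) = 2*O
A(1 - 1*5) - 1784 = 2*(1 - 1*5) - 1784 = 2*(1 - 5) - 1784 = 2*(-4) - 1784 = -8 - 1784 = -1792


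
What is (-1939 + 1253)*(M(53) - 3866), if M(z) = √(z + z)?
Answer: 2652076 - 686*√106 ≈ 2.6450e+6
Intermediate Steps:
M(z) = √2*√z (M(z) = √(2*z) = √2*√z)
(-1939 + 1253)*(M(53) - 3866) = (-1939 + 1253)*(√2*√53 - 3866) = -686*(√106 - 3866) = -686*(-3866 + √106) = 2652076 - 686*√106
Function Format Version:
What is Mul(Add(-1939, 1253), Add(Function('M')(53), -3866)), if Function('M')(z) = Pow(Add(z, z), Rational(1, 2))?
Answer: Add(2652076, Mul(-686, Pow(106, Rational(1, 2)))) ≈ 2.6450e+6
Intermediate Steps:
Function('M')(z) = Mul(Pow(2, Rational(1, 2)), Pow(z, Rational(1, 2))) (Function('M')(z) = Pow(Mul(2, z), Rational(1, 2)) = Mul(Pow(2, Rational(1, 2)), Pow(z, Rational(1, 2))))
Mul(Add(-1939, 1253), Add(Function('M')(53), -3866)) = Mul(Add(-1939, 1253), Add(Mul(Pow(2, Rational(1, 2)), Pow(53, Rational(1, 2))), -3866)) = Mul(-686, Add(Pow(106, Rational(1, 2)), -3866)) = Mul(-686, Add(-3866, Pow(106, Rational(1, 2)))) = Add(2652076, Mul(-686, Pow(106, Rational(1, 2))))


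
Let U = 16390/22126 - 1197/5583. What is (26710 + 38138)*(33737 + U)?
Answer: 45043186753775952/20588243 ≈ 2.1878e+9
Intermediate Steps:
U = 10836758/20588243 (U = 16390*(1/22126) - 1197*1/5583 = 8195/11063 - 399/1861 = 10836758/20588243 ≈ 0.52636)
(26710 + 38138)*(33737 + U) = (26710 + 38138)*(33737 + 10836758/20588243) = 64848*(694596390849/20588243) = 45043186753775952/20588243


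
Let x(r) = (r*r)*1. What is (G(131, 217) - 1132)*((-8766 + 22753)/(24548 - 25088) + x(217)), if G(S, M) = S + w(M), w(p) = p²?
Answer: 292820949106/135 ≈ 2.1690e+9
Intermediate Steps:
x(r) = r² (x(r) = r²*1 = r²)
G(S, M) = S + M²
(G(131, 217) - 1132)*((-8766 + 22753)/(24548 - 25088) + x(217)) = ((131 + 217²) - 1132)*((-8766 + 22753)/(24548 - 25088) + 217²) = ((131 + 47089) - 1132)*(13987/(-540) + 47089) = (47220 - 1132)*(13987*(-1/540) + 47089) = 46088*(-13987/540 + 47089) = 46088*(25414073/540) = 292820949106/135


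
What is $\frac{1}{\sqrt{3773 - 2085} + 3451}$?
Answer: $\frac{3451}{11907713} - \frac{2 \sqrt{422}}{11907713} \approx 0.00028636$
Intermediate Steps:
$\frac{1}{\sqrt{3773 - 2085} + 3451} = \frac{1}{\sqrt{1688} + 3451} = \frac{1}{2 \sqrt{422} + 3451} = \frac{1}{3451 + 2 \sqrt{422}}$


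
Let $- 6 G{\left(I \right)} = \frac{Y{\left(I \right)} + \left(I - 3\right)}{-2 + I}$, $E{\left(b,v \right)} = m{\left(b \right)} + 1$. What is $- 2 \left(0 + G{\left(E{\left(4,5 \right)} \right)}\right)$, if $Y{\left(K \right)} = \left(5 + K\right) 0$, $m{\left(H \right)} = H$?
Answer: $\frac{2}{9} \approx 0.22222$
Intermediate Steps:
$E{\left(b,v \right)} = 1 + b$ ($E{\left(b,v \right)} = b + 1 = 1 + b$)
$Y{\left(K \right)} = 0$
$G{\left(I \right)} = - \frac{-3 + I}{6 \left(-2 + I\right)}$ ($G{\left(I \right)} = - \frac{\left(0 + \left(I - 3\right)\right) \frac{1}{-2 + I}}{6} = - \frac{\left(0 + \left(-3 + I\right)\right) \frac{1}{-2 + I}}{6} = - \frac{\left(-3 + I\right) \frac{1}{-2 + I}}{6} = - \frac{\frac{1}{-2 + I} \left(-3 + I\right)}{6} = - \frac{-3 + I}{6 \left(-2 + I\right)}$)
$- 2 \left(0 + G{\left(E{\left(4,5 \right)} \right)}\right) = - 2 \left(0 + \frac{3 - \left(1 + 4\right)}{6 \left(-2 + \left(1 + 4\right)\right)}\right) = - 2 \left(0 + \frac{3 - 5}{6 \left(-2 + 5\right)}\right) = - 2 \left(0 + \frac{3 - 5}{6 \cdot 3}\right) = - 2 \left(0 + \frac{1}{6} \cdot \frac{1}{3} \left(-2\right)\right) = - 2 \left(0 - \frac{1}{9}\right) = \left(-2\right) \left(- \frac{1}{9}\right) = \frac{2}{9}$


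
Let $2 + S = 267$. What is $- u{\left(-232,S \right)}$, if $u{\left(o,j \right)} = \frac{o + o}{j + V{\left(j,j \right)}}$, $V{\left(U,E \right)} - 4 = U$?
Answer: $\frac{232}{267} \approx 0.86891$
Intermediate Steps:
$S = 265$ ($S = -2 + 267 = 265$)
$V{\left(U,E \right)} = 4 + U$
$u{\left(o,j \right)} = \frac{2 o}{4 + 2 j}$ ($u{\left(o,j \right)} = \frac{o + o}{j + \left(4 + j\right)} = \frac{2 o}{4 + 2 j}$)
$- u{\left(-232,S \right)} = - \frac{-232}{2 + 265} = - \frac{-232}{267} = \left(-1\right) \left(- \frac{232}{267}\right) = \frac{232}{267}$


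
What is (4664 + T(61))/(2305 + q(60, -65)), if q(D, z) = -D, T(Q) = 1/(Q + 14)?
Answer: 349801/168375 ≈ 2.0775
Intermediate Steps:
T(Q) = 1/(14 + Q)
(4664 + T(61))/(2305 + q(60, -65)) = (4664 + 1/(14 + 61))/(2305 - 1*60) = (4664 + 1/75)/(2305 - 60) = (4664 + 1/75)/2245 = (349801/75)*(1/2245) = 349801/168375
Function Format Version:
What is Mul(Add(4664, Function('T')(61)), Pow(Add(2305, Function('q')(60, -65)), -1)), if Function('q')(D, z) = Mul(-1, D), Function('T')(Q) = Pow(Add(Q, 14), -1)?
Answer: Rational(349801, 168375) ≈ 2.0775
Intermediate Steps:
Function('T')(Q) = Pow(Add(14, Q), -1)
Mul(Add(4664, Function('T')(61)), Pow(Add(2305, Function('q')(60, -65)), -1)) = Mul(Add(4664, Pow(Add(14, 61), -1)), Pow(Add(2305, Mul(-1, 60)), -1)) = Mul(Add(4664, Pow(75, -1)), Pow(Add(2305, -60), -1)) = Mul(Add(4664, Rational(1, 75)), Pow(2245, -1)) = Mul(Rational(349801, 75), Rational(1, 2245)) = Rational(349801, 168375)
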